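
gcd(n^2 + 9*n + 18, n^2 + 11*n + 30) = n + 6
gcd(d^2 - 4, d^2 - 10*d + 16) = d - 2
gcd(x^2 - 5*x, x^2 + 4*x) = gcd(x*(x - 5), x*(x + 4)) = x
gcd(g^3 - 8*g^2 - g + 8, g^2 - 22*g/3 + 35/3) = 1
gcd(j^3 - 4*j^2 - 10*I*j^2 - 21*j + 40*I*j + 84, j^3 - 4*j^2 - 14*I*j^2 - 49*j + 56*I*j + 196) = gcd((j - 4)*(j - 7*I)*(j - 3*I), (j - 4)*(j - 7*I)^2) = j^2 + j*(-4 - 7*I) + 28*I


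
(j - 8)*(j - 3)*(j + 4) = j^3 - 7*j^2 - 20*j + 96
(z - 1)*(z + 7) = z^2 + 6*z - 7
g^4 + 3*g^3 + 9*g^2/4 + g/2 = g*(g + 1/2)^2*(g + 2)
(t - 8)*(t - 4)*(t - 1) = t^3 - 13*t^2 + 44*t - 32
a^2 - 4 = (a - 2)*(a + 2)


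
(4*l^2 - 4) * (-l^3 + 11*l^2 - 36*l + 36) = -4*l^5 + 44*l^4 - 140*l^3 + 100*l^2 + 144*l - 144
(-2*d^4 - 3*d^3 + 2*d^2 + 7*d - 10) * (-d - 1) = 2*d^5 + 5*d^4 + d^3 - 9*d^2 + 3*d + 10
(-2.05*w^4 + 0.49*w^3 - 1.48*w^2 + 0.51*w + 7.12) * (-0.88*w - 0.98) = 1.804*w^5 + 1.5778*w^4 + 0.8222*w^3 + 1.0016*w^2 - 6.7654*w - 6.9776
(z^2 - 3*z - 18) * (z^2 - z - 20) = z^4 - 4*z^3 - 35*z^2 + 78*z + 360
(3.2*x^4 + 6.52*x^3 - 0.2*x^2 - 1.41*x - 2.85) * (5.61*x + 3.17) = 17.952*x^5 + 46.7212*x^4 + 19.5464*x^3 - 8.5441*x^2 - 20.4582*x - 9.0345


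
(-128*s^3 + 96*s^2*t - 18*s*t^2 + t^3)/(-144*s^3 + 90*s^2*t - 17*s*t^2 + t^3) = (16*s^2 - 10*s*t + t^2)/(18*s^2 - 9*s*t + t^2)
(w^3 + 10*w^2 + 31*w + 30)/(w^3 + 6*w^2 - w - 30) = (w + 2)/(w - 2)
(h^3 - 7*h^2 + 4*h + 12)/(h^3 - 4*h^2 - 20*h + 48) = (h + 1)/(h + 4)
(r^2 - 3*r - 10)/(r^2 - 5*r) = (r + 2)/r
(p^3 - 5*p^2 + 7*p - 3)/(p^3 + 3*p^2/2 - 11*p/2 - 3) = 2*(p^3 - 5*p^2 + 7*p - 3)/(2*p^3 + 3*p^2 - 11*p - 6)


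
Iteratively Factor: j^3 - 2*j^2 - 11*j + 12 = (j + 3)*(j^2 - 5*j + 4) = (j - 1)*(j + 3)*(j - 4)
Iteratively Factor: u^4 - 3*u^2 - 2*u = (u - 2)*(u^3 + 2*u^2 + u) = (u - 2)*(u + 1)*(u^2 + u) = (u - 2)*(u + 1)^2*(u)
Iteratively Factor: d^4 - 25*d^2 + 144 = (d + 4)*(d^3 - 4*d^2 - 9*d + 36) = (d - 4)*(d + 4)*(d^2 - 9) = (d - 4)*(d - 3)*(d + 4)*(d + 3)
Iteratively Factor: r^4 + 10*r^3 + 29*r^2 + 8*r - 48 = (r + 3)*(r^3 + 7*r^2 + 8*r - 16) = (r + 3)*(r + 4)*(r^2 + 3*r - 4) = (r - 1)*(r + 3)*(r + 4)*(r + 4)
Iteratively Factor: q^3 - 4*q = (q + 2)*(q^2 - 2*q) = (q - 2)*(q + 2)*(q)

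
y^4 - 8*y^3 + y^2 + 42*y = y*(y - 7)*(y - 3)*(y + 2)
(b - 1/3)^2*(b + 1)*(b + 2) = b^4 + 7*b^3/3 + b^2/9 - b + 2/9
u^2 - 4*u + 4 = (u - 2)^2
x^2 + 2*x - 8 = (x - 2)*(x + 4)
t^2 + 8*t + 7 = (t + 1)*(t + 7)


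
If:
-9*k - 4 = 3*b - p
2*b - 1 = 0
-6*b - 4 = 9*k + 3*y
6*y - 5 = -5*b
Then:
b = 1/2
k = -11/12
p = -11/4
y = 5/12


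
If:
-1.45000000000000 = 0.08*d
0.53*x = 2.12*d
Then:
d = -18.12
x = -72.50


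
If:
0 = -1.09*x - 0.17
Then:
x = -0.16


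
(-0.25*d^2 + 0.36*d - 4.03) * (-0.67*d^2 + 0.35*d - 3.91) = 0.1675*d^4 - 0.3287*d^3 + 3.8036*d^2 - 2.8181*d + 15.7573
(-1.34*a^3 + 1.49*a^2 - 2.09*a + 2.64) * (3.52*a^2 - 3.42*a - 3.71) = -4.7168*a^5 + 9.8276*a^4 - 7.4812*a^3 + 10.9127*a^2 - 1.2749*a - 9.7944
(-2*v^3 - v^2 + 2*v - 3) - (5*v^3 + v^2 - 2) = -7*v^3 - 2*v^2 + 2*v - 1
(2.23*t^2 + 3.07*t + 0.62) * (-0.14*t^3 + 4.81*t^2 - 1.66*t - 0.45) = -0.3122*t^5 + 10.2965*t^4 + 10.9781*t^3 - 3.1175*t^2 - 2.4107*t - 0.279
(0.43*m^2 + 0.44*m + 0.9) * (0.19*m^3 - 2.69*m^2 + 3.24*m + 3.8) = 0.0817*m^5 - 1.0731*m^4 + 0.3806*m^3 + 0.6386*m^2 + 4.588*m + 3.42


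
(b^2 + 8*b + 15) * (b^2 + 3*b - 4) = b^4 + 11*b^3 + 35*b^2 + 13*b - 60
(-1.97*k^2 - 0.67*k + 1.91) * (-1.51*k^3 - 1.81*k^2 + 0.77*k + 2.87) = 2.9747*k^5 + 4.5774*k^4 - 3.1883*k^3 - 9.6269*k^2 - 0.4522*k + 5.4817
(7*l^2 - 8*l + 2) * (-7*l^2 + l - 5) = -49*l^4 + 63*l^3 - 57*l^2 + 42*l - 10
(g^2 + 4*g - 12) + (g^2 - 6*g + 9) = 2*g^2 - 2*g - 3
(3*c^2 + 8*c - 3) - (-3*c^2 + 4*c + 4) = 6*c^2 + 4*c - 7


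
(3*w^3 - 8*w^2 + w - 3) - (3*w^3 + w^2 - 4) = -9*w^2 + w + 1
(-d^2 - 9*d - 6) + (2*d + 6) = -d^2 - 7*d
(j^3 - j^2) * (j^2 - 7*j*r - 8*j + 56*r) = j^5 - 7*j^4*r - 9*j^4 + 63*j^3*r + 8*j^3 - 56*j^2*r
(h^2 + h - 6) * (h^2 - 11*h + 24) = h^4 - 10*h^3 + 7*h^2 + 90*h - 144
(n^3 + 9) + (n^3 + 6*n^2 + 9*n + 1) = 2*n^3 + 6*n^2 + 9*n + 10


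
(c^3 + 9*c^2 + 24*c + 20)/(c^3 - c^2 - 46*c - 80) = (c + 2)/(c - 8)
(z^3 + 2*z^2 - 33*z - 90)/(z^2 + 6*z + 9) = (z^2 - z - 30)/(z + 3)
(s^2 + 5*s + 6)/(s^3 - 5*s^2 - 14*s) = (s + 3)/(s*(s - 7))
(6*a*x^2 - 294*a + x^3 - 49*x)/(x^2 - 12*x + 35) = (6*a*x + 42*a + x^2 + 7*x)/(x - 5)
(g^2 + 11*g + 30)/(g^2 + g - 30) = (g + 5)/(g - 5)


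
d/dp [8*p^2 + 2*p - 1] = 16*p + 2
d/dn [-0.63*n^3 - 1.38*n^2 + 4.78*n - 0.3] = -1.89*n^2 - 2.76*n + 4.78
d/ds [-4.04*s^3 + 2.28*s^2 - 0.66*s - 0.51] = -12.12*s^2 + 4.56*s - 0.66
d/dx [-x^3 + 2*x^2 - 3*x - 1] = -3*x^2 + 4*x - 3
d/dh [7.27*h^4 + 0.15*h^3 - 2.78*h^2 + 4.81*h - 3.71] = 29.08*h^3 + 0.45*h^2 - 5.56*h + 4.81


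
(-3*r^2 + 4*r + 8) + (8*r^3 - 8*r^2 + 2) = 8*r^3 - 11*r^2 + 4*r + 10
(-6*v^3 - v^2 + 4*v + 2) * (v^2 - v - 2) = -6*v^5 + 5*v^4 + 17*v^3 - 10*v - 4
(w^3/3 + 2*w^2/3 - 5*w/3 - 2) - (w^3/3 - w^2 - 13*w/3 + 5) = 5*w^2/3 + 8*w/3 - 7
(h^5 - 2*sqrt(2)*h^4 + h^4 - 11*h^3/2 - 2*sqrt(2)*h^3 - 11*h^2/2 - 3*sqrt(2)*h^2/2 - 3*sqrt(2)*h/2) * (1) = h^5 - 2*sqrt(2)*h^4 + h^4 - 11*h^3/2 - 2*sqrt(2)*h^3 - 11*h^2/2 - 3*sqrt(2)*h^2/2 - 3*sqrt(2)*h/2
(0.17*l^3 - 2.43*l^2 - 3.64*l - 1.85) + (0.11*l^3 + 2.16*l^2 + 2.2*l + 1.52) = 0.28*l^3 - 0.27*l^2 - 1.44*l - 0.33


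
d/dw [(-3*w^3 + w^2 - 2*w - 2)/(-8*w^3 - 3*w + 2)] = (8*w^4 - 14*w^3 - 69*w^2 + 4*w - 10)/(64*w^6 + 48*w^4 - 32*w^3 + 9*w^2 - 12*w + 4)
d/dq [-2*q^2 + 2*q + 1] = 2 - 4*q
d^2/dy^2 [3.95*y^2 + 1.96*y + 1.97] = 7.90000000000000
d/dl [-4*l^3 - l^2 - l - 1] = -12*l^2 - 2*l - 1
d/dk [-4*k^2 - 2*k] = -8*k - 2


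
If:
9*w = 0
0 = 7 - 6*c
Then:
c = 7/6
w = 0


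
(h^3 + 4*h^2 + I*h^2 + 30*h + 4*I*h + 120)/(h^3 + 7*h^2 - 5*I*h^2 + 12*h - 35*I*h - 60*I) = (h + 6*I)/(h + 3)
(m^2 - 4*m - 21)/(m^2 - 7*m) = (m + 3)/m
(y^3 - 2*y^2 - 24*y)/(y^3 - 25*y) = (y^2 - 2*y - 24)/(y^2 - 25)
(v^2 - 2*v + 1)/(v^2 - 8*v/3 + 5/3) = 3*(v - 1)/(3*v - 5)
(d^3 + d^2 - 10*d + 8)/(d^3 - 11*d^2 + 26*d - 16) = (d + 4)/(d - 8)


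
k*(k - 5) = k^2 - 5*k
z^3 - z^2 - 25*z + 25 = (z - 5)*(z - 1)*(z + 5)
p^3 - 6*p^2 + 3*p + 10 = (p - 5)*(p - 2)*(p + 1)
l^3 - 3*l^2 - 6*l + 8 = (l - 4)*(l - 1)*(l + 2)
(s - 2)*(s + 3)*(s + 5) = s^3 + 6*s^2 - s - 30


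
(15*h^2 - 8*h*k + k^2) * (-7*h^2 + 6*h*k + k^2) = -105*h^4 + 146*h^3*k - 40*h^2*k^2 - 2*h*k^3 + k^4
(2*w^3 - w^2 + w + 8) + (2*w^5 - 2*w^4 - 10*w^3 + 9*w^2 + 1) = 2*w^5 - 2*w^4 - 8*w^3 + 8*w^2 + w + 9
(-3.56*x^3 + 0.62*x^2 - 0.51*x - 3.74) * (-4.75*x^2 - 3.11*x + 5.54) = 16.91*x^5 + 8.1266*x^4 - 19.2281*x^3 + 22.7859*x^2 + 8.806*x - 20.7196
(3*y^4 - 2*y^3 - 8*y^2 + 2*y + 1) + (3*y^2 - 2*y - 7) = 3*y^4 - 2*y^3 - 5*y^2 - 6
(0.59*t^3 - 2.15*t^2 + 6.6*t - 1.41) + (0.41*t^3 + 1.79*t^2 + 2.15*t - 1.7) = 1.0*t^3 - 0.36*t^2 + 8.75*t - 3.11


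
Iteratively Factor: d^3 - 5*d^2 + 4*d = (d - 1)*(d^2 - 4*d) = d*(d - 1)*(d - 4)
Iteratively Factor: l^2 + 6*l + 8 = (l + 2)*(l + 4)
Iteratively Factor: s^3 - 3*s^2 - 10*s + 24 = (s - 4)*(s^2 + s - 6) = (s - 4)*(s - 2)*(s + 3)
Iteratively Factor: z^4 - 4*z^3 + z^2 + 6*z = (z - 2)*(z^3 - 2*z^2 - 3*z) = (z - 2)*(z + 1)*(z^2 - 3*z) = (z - 3)*(z - 2)*(z + 1)*(z)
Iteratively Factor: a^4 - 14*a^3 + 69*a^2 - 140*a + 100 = (a - 5)*(a^3 - 9*a^2 + 24*a - 20) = (a - 5)*(a - 2)*(a^2 - 7*a + 10) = (a - 5)^2*(a - 2)*(a - 2)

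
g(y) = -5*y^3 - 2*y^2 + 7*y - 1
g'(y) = -15*y^2 - 4*y + 7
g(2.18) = -47.05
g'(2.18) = -73.01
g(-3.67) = 193.53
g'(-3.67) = -180.35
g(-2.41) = 40.50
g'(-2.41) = -70.48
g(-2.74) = 67.66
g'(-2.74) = -94.65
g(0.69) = 1.24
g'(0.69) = -2.90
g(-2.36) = 37.06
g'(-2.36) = -67.10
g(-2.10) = 21.78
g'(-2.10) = -50.75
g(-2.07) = 20.29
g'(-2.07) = -48.99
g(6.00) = -1111.00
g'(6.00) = -557.00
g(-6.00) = 965.00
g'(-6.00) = -509.00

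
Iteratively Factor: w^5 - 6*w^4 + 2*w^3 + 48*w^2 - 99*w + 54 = (w - 2)*(w^4 - 4*w^3 - 6*w^2 + 36*w - 27) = (w - 2)*(w - 1)*(w^3 - 3*w^2 - 9*w + 27) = (w - 2)*(w - 1)*(w + 3)*(w^2 - 6*w + 9) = (w - 3)*(w - 2)*(w - 1)*(w + 3)*(w - 3)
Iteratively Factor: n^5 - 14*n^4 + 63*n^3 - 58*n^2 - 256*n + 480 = (n + 2)*(n^4 - 16*n^3 + 95*n^2 - 248*n + 240) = (n - 4)*(n + 2)*(n^3 - 12*n^2 + 47*n - 60) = (n - 4)^2*(n + 2)*(n^2 - 8*n + 15) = (n - 4)^2*(n - 3)*(n + 2)*(n - 5)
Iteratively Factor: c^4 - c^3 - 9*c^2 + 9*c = (c)*(c^3 - c^2 - 9*c + 9) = c*(c - 1)*(c^2 - 9) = c*(c - 3)*(c - 1)*(c + 3)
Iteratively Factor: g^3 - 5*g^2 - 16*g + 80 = (g - 5)*(g^2 - 16) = (g - 5)*(g + 4)*(g - 4)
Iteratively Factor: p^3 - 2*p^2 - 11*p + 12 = (p + 3)*(p^2 - 5*p + 4) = (p - 4)*(p + 3)*(p - 1)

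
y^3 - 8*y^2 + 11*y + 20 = (y - 5)*(y - 4)*(y + 1)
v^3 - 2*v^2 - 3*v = v*(v - 3)*(v + 1)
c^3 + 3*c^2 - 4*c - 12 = (c - 2)*(c + 2)*(c + 3)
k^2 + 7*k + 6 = (k + 1)*(k + 6)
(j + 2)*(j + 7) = j^2 + 9*j + 14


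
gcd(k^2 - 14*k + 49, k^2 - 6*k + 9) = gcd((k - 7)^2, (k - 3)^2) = 1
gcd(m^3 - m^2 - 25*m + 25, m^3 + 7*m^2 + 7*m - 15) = m^2 + 4*m - 5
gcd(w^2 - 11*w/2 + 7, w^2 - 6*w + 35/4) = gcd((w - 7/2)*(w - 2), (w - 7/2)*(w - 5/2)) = w - 7/2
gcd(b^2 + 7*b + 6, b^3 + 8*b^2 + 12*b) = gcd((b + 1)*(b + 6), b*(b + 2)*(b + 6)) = b + 6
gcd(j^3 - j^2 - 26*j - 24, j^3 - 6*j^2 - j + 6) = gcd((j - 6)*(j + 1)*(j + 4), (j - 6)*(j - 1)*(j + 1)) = j^2 - 5*j - 6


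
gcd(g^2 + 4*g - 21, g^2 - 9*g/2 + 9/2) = g - 3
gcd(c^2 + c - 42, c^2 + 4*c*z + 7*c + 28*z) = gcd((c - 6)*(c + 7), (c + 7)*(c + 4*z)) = c + 7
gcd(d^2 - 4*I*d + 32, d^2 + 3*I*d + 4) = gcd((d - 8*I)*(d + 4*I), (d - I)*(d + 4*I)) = d + 4*I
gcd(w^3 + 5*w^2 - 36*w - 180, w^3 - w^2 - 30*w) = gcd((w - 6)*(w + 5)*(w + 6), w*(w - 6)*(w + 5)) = w^2 - w - 30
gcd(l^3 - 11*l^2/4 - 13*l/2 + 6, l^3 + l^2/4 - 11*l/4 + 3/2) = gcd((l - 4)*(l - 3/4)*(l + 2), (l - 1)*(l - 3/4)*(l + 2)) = l^2 + 5*l/4 - 3/2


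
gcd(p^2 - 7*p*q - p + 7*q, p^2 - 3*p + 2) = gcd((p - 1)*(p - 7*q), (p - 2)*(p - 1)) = p - 1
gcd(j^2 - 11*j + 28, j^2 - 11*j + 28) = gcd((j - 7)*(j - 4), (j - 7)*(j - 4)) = j^2 - 11*j + 28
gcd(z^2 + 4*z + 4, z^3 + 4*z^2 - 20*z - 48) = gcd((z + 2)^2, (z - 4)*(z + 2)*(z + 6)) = z + 2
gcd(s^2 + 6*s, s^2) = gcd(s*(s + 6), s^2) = s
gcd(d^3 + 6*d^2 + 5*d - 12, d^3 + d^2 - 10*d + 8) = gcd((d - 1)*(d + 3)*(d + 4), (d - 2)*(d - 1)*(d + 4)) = d^2 + 3*d - 4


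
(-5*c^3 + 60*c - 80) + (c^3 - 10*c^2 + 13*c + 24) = -4*c^3 - 10*c^2 + 73*c - 56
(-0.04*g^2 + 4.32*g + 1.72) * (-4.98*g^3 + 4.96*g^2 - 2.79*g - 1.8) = 0.1992*g^5 - 21.712*g^4 + 12.9732*g^3 - 3.4496*g^2 - 12.5748*g - 3.096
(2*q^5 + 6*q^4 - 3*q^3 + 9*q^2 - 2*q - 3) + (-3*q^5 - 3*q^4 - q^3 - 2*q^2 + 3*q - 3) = -q^5 + 3*q^4 - 4*q^3 + 7*q^2 + q - 6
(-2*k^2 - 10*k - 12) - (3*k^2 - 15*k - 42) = -5*k^2 + 5*k + 30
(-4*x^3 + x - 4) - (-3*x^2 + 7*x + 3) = -4*x^3 + 3*x^2 - 6*x - 7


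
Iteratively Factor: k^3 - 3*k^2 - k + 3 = (k - 3)*(k^2 - 1) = (k - 3)*(k + 1)*(k - 1)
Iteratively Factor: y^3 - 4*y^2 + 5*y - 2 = (y - 2)*(y^2 - 2*y + 1) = (y - 2)*(y - 1)*(y - 1)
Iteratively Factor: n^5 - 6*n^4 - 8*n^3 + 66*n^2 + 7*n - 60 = (n - 5)*(n^4 - n^3 - 13*n^2 + n + 12) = (n - 5)*(n - 1)*(n^3 - 13*n - 12) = (n - 5)*(n - 1)*(n + 1)*(n^2 - n - 12) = (n - 5)*(n - 1)*(n + 1)*(n + 3)*(n - 4)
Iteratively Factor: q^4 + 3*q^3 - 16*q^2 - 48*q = (q + 4)*(q^3 - q^2 - 12*q) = (q + 3)*(q + 4)*(q^2 - 4*q) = q*(q + 3)*(q + 4)*(q - 4)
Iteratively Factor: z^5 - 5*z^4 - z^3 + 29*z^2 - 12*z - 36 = (z + 2)*(z^4 - 7*z^3 + 13*z^2 + 3*z - 18) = (z - 3)*(z + 2)*(z^3 - 4*z^2 + z + 6) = (z - 3)^2*(z + 2)*(z^2 - z - 2) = (z - 3)^2*(z + 1)*(z + 2)*(z - 2)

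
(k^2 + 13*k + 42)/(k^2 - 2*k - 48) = (k + 7)/(k - 8)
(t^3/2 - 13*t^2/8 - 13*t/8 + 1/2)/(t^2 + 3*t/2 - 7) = (4*t^3 - 13*t^2 - 13*t + 4)/(4*(2*t^2 + 3*t - 14))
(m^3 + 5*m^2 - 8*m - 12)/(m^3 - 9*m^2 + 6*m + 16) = (m + 6)/(m - 8)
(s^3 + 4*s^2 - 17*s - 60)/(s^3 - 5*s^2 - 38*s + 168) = (s^2 + 8*s + 15)/(s^2 - s - 42)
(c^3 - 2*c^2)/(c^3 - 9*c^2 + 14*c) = c/(c - 7)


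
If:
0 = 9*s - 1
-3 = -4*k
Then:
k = 3/4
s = 1/9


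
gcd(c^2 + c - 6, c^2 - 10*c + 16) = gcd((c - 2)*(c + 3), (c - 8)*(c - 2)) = c - 2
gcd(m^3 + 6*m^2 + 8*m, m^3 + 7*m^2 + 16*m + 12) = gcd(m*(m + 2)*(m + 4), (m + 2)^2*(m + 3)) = m + 2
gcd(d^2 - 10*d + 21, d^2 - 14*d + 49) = d - 7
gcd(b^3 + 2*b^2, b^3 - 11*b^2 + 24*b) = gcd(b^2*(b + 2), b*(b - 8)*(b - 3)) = b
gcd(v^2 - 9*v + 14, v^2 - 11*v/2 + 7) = v - 2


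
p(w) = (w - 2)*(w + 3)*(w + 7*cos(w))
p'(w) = (1 - 7*sin(w))*(w - 2)*(w + 3) + (w - 2)*(w + 7*cos(w)) + (w + 3)*(w + 7*cos(w)) = -(w - 2)*(w + 3)*(7*sin(w) - 1) + (w - 2)*(w + 7*cos(w)) + (w + 3)*(w + 7*cos(w))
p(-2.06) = 20.42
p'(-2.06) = -10.71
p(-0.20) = -41.03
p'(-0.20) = -10.73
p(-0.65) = -30.66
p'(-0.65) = -34.09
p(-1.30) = -3.21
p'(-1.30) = -44.36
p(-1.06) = -14.02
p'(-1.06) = -44.83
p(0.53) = -34.09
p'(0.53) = 26.71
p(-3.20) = -10.60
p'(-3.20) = 55.63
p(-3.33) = -17.95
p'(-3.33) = 57.22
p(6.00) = 457.96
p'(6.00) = 271.79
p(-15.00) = -4144.83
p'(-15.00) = 1721.83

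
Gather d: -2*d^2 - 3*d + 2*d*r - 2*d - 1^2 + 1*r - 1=-2*d^2 + d*(2*r - 5) + r - 2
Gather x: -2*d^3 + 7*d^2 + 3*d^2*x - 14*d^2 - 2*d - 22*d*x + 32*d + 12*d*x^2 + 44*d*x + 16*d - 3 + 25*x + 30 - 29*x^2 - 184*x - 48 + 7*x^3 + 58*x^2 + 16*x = -2*d^3 - 7*d^2 + 46*d + 7*x^3 + x^2*(12*d + 29) + x*(3*d^2 + 22*d - 143) - 21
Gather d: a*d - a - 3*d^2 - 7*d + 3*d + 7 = -a - 3*d^2 + d*(a - 4) + 7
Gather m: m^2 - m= m^2 - m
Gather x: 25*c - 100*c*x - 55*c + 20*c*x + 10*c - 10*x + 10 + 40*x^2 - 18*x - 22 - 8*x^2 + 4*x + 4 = -20*c + 32*x^2 + x*(-80*c - 24) - 8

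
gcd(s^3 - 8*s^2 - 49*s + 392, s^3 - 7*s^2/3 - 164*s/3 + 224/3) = s^2 - s - 56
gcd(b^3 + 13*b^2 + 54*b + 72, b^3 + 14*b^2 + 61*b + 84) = b^2 + 7*b + 12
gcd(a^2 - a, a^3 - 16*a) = a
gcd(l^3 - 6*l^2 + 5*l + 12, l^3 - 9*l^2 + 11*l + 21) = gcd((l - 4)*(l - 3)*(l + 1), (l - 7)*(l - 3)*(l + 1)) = l^2 - 2*l - 3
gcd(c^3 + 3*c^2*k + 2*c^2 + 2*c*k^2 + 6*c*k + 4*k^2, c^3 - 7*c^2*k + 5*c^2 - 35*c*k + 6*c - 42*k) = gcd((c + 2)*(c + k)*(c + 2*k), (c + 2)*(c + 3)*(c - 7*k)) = c + 2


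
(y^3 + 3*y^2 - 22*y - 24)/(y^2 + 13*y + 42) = (y^2 - 3*y - 4)/(y + 7)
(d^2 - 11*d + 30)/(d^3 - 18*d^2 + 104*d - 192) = (d - 5)/(d^2 - 12*d + 32)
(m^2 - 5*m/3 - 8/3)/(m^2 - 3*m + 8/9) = 3*(m + 1)/(3*m - 1)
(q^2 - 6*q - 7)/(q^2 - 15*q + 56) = (q + 1)/(q - 8)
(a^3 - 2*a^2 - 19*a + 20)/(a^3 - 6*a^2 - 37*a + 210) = (a^2 + 3*a - 4)/(a^2 - a - 42)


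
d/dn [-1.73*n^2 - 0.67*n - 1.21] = -3.46*n - 0.67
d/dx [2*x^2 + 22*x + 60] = 4*x + 22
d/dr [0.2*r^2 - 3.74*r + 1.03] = 0.4*r - 3.74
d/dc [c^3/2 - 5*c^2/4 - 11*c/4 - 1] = 3*c^2/2 - 5*c/2 - 11/4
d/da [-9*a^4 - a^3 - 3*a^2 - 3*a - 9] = -36*a^3 - 3*a^2 - 6*a - 3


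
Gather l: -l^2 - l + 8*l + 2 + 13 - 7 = -l^2 + 7*l + 8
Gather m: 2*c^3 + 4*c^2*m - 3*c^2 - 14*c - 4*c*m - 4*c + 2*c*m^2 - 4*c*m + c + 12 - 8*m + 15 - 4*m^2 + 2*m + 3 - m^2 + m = 2*c^3 - 3*c^2 - 17*c + m^2*(2*c - 5) + m*(4*c^2 - 8*c - 5) + 30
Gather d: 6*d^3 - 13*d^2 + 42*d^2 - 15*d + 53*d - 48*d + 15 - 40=6*d^3 + 29*d^2 - 10*d - 25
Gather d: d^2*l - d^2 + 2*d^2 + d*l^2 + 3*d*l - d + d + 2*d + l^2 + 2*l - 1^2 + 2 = d^2*(l + 1) + d*(l^2 + 3*l + 2) + l^2 + 2*l + 1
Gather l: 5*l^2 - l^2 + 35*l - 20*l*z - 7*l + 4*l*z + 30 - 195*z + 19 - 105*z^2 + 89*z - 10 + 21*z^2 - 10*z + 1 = 4*l^2 + l*(28 - 16*z) - 84*z^2 - 116*z + 40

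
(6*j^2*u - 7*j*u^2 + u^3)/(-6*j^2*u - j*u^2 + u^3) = (-6*j^2 + 7*j*u - u^2)/(6*j^2 + j*u - u^2)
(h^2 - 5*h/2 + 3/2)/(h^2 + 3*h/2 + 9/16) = 8*(2*h^2 - 5*h + 3)/(16*h^2 + 24*h + 9)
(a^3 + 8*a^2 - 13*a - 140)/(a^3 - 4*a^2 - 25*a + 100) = (a + 7)/(a - 5)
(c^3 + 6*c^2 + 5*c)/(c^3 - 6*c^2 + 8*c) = (c^2 + 6*c + 5)/(c^2 - 6*c + 8)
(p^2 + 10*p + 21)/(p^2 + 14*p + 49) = (p + 3)/(p + 7)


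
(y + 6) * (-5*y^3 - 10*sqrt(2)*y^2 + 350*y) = -5*y^4 - 30*y^3 - 10*sqrt(2)*y^3 - 60*sqrt(2)*y^2 + 350*y^2 + 2100*y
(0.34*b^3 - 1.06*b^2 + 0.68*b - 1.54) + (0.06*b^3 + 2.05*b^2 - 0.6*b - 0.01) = 0.4*b^3 + 0.99*b^2 + 0.0800000000000001*b - 1.55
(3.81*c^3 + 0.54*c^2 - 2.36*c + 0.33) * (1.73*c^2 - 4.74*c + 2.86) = 6.5913*c^5 - 17.1252*c^4 + 4.2542*c^3 + 13.3017*c^2 - 8.3138*c + 0.9438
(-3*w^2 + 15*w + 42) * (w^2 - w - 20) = -3*w^4 + 18*w^3 + 87*w^2 - 342*w - 840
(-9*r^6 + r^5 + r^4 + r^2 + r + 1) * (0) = 0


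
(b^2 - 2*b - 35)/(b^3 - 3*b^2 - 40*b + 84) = (b + 5)/(b^2 + 4*b - 12)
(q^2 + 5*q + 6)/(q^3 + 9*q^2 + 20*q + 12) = (q + 3)/(q^2 + 7*q + 6)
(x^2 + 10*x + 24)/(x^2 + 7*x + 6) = (x + 4)/(x + 1)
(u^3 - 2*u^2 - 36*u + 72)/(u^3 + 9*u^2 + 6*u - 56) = (u^2 - 36)/(u^2 + 11*u + 28)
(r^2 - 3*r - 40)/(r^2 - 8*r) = (r + 5)/r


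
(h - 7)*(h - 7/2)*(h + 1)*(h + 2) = h^4 - 15*h^3/2 - 5*h^2 + 105*h/2 + 49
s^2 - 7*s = s*(s - 7)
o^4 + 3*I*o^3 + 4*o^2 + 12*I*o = o*(o - 2*I)*(o + 2*I)*(o + 3*I)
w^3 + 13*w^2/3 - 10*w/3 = w*(w - 2/3)*(w + 5)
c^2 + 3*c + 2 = (c + 1)*(c + 2)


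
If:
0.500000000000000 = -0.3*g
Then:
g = -1.67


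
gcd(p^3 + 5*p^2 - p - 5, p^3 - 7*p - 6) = p + 1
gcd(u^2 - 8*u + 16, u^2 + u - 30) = 1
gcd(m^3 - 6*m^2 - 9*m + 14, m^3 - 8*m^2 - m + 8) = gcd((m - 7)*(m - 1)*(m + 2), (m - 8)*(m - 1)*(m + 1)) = m - 1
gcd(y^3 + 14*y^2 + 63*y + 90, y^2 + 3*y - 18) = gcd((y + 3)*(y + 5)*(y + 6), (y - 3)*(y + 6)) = y + 6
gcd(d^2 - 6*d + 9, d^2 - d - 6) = d - 3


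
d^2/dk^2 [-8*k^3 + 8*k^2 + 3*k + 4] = 16 - 48*k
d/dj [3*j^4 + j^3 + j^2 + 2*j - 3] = 12*j^3 + 3*j^2 + 2*j + 2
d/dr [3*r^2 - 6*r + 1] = 6*r - 6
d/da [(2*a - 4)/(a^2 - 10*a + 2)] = 2*(a^2 - 10*a - 2*(a - 5)*(a - 2) + 2)/(a^2 - 10*a + 2)^2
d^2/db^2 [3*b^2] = 6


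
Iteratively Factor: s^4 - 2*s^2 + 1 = (s - 1)*(s^3 + s^2 - s - 1) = (s - 1)^2*(s^2 + 2*s + 1) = (s - 1)^2*(s + 1)*(s + 1)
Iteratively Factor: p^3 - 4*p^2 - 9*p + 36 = (p - 4)*(p^2 - 9) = (p - 4)*(p - 3)*(p + 3)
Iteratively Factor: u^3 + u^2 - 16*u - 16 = (u + 1)*(u^2 - 16) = (u - 4)*(u + 1)*(u + 4)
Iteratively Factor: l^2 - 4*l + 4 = (l - 2)*(l - 2)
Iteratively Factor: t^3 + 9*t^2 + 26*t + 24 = (t + 2)*(t^2 + 7*t + 12) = (t + 2)*(t + 3)*(t + 4)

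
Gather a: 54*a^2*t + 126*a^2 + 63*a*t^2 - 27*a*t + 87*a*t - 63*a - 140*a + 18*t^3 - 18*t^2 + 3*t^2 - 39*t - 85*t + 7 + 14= a^2*(54*t + 126) + a*(63*t^2 + 60*t - 203) + 18*t^3 - 15*t^2 - 124*t + 21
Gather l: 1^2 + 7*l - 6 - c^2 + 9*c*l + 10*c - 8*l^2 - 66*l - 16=-c^2 + 10*c - 8*l^2 + l*(9*c - 59) - 21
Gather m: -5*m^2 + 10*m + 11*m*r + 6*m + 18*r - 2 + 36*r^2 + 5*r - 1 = -5*m^2 + m*(11*r + 16) + 36*r^2 + 23*r - 3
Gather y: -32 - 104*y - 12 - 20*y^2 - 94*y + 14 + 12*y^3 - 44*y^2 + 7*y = 12*y^3 - 64*y^2 - 191*y - 30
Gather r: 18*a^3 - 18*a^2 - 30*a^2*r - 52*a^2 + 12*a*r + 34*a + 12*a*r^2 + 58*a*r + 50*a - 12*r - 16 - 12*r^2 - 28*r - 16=18*a^3 - 70*a^2 + 84*a + r^2*(12*a - 12) + r*(-30*a^2 + 70*a - 40) - 32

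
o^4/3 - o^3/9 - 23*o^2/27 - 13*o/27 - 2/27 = (o/3 + 1/3)*(o - 2)*(o + 1/3)^2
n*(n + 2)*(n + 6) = n^3 + 8*n^2 + 12*n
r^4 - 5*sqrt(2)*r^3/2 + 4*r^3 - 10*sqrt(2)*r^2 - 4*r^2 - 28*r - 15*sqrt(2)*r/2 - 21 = (r + 1)*(r + 3)*(r - 7*sqrt(2)/2)*(r + sqrt(2))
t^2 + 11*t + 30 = (t + 5)*(t + 6)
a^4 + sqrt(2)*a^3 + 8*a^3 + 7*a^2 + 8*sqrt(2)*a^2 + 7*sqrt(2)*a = a*(a + 1)*(a + 7)*(a + sqrt(2))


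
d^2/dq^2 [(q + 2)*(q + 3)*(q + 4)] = 6*q + 18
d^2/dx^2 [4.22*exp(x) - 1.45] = 4.22*exp(x)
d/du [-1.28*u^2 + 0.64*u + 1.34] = 0.64 - 2.56*u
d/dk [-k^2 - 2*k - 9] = -2*k - 2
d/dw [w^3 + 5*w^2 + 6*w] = 3*w^2 + 10*w + 6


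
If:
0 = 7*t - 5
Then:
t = 5/7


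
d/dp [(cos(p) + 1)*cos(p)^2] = -(3*cos(p) + 2)*sin(p)*cos(p)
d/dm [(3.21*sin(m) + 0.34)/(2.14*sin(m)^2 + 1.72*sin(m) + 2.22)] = (-6.8694*sin(m)^2 - 1.4552*sin(m) + 6.5414)*cos(m)/(4.5796*sin(m)^4 + 7.3616*sin(m)^3 + 12.46*sin(m)^2 + 7.6368*sin(m) + 4.9284)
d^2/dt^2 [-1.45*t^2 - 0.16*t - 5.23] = -2.90000000000000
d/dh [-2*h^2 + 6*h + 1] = 6 - 4*h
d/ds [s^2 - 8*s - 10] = 2*s - 8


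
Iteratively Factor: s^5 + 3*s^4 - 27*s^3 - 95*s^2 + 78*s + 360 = (s + 3)*(s^4 - 27*s^2 - 14*s + 120) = (s - 2)*(s + 3)*(s^3 + 2*s^2 - 23*s - 60) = (s - 5)*(s - 2)*(s + 3)*(s^2 + 7*s + 12) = (s - 5)*(s - 2)*(s + 3)^2*(s + 4)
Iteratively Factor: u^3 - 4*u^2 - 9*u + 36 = (u + 3)*(u^2 - 7*u + 12) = (u - 3)*(u + 3)*(u - 4)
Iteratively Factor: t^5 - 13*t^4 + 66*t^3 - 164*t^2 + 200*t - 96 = (t - 4)*(t^4 - 9*t^3 + 30*t^2 - 44*t + 24) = (t - 4)*(t - 3)*(t^3 - 6*t^2 + 12*t - 8) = (t - 4)*(t - 3)*(t - 2)*(t^2 - 4*t + 4) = (t - 4)*(t - 3)*(t - 2)^2*(t - 2)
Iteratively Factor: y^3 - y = (y)*(y^2 - 1) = y*(y - 1)*(y + 1)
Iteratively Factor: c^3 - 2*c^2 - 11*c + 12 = (c + 3)*(c^2 - 5*c + 4) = (c - 4)*(c + 3)*(c - 1)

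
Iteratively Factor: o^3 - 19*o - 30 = (o + 2)*(o^2 - 2*o - 15) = (o - 5)*(o + 2)*(o + 3)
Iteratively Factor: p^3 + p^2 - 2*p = (p - 1)*(p^2 + 2*p) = (p - 1)*(p + 2)*(p)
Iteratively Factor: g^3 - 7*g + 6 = (g - 1)*(g^2 + g - 6) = (g - 2)*(g - 1)*(g + 3)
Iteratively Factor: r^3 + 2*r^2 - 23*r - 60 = (r + 3)*(r^2 - r - 20) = (r - 5)*(r + 3)*(r + 4)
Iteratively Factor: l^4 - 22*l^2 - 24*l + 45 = (l + 3)*(l^3 - 3*l^2 - 13*l + 15) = (l - 1)*(l + 3)*(l^2 - 2*l - 15) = (l - 5)*(l - 1)*(l + 3)*(l + 3)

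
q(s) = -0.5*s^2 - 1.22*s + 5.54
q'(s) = -1.0*s - 1.22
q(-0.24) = 5.80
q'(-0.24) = -0.98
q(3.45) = -4.62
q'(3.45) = -4.67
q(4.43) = -9.68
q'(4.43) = -5.65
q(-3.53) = 3.62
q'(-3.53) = 2.31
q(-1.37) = 6.27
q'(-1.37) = 0.15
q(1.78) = 1.78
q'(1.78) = -3.00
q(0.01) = 5.53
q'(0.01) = -1.23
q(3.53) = -5.00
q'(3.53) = -4.75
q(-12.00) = -51.82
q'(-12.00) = 10.78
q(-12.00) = -51.82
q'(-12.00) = 10.78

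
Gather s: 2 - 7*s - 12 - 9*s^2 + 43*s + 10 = -9*s^2 + 36*s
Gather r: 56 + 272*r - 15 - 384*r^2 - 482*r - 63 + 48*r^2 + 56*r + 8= -336*r^2 - 154*r - 14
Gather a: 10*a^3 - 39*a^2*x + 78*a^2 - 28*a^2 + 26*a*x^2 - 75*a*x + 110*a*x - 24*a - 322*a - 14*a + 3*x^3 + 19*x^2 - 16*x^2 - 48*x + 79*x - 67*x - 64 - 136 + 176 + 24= 10*a^3 + a^2*(50 - 39*x) + a*(26*x^2 + 35*x - 360) + 3*x^3 + 3*x^2 - 36*x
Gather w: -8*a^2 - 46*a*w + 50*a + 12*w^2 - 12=-8*a^2 - 46*a*w + 50*a + 12*w^2 - 12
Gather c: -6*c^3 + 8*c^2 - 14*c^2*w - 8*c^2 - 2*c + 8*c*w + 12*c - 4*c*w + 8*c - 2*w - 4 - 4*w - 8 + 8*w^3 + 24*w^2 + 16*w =-6*c^3 - 14*c^2*w + c*(4*w + 18) + 8*w^3 + 24*w^2 + 10*w - 12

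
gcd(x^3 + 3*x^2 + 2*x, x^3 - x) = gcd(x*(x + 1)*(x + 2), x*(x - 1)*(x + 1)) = x^2 + x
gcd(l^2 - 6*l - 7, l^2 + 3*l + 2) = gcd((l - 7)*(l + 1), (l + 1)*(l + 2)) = l + 1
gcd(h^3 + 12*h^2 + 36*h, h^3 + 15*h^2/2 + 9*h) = h^2 + 6*h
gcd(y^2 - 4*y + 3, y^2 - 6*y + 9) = y - 3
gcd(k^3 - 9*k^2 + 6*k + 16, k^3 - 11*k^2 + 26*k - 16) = k^2 - 10*k + 16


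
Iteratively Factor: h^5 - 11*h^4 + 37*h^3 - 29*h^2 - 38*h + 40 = (h - 1)*(h^4 - 10*h^3 + 27*h^2 - 2*h - 40) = (h - 4)*(h - 1)*(h^3 - 6*h^2 + 3*h + 10) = (h - 4)*(h - 2)*(h - 1)*(h^2 - 4*h - 5) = (h - 5)*(h - 4)*(h - 2)*(h - 1)*(h + 1)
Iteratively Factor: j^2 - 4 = (j + 2)*(j - 2)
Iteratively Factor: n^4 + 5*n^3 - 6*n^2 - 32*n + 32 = (n + 4)*(n^3 + n^2 - 10*n + 8) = (n - 2)*(n + 4)*(n^2 + 3*n - 4) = (n - 2)*(n + 4)^2*(n - 1)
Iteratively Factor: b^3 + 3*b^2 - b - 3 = (b - 1)*(b^2 + 4*b + 3) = (b - 1)*(b + 1)*(b + 3)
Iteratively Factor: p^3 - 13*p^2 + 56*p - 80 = (p - 4)*(p^2 - 9*p + 20) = (p - 5)*(p - 4)*(p - 4)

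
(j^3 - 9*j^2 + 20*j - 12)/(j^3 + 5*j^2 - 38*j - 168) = (j^2 - 3*j + 2)/(j^2 + 11*j + 28)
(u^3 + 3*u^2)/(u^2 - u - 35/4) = 4*u^2*(u + 3)/(4*u^2 - 4*u - 35)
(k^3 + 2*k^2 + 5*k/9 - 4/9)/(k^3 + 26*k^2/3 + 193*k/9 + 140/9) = (3*k^2 + 2*k - 1)/(3*k^2 + 22*k + 35)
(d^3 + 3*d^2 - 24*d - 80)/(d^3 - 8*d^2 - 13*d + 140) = (d + 4)/(d - 7)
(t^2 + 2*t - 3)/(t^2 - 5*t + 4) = (t + 3)/(t - 4)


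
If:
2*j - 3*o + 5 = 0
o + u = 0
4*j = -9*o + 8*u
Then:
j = -85/46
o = 10/23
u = -10/23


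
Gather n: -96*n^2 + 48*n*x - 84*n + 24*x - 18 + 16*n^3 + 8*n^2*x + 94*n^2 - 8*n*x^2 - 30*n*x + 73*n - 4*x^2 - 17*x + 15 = 16*n^3 + n^2*(8*x - 2) + n*(-8*x^2 + 18*x - 11) - 4*x^2 + 7*x - 3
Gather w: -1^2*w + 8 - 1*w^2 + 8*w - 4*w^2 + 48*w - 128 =-5*w^2 + 55*w - 120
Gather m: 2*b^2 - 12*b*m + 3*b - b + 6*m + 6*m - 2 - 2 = 2*b^2 + 2*b + m*(12 - 12*b) - 4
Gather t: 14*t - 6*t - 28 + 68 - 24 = 8*t + 16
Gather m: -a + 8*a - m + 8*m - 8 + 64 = 7*a + 7*m + 56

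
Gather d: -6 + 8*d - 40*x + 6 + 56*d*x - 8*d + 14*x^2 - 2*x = 56*d*x + 14*x^2 - 42*x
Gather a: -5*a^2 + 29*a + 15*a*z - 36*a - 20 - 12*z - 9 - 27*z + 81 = -5*a^2 + a*(15*z - 7) - 39*z + 52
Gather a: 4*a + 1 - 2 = 4*a - 1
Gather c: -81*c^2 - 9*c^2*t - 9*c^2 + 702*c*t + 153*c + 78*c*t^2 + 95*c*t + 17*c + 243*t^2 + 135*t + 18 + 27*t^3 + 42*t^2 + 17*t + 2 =c^2*(-9*t - 90) + c*(78*t^2 + 797*t + 170) + 27*t^3 + 285*t^2 + 152*t + 20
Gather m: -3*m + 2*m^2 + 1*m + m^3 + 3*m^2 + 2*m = m^3 + 5*m^2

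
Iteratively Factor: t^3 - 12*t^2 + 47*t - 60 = (t - 5)*(t^2 - 7*t + 12) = (t - 5)*(t - 3)*(t - 4)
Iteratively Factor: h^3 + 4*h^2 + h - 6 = (h - 1)*(h^2 + 5*h + 6) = (h - 1)*(h + 3)*(h + 2)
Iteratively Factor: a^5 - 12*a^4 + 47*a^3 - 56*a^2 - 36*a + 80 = (a + 1)*(a^4 - 13*a^3 + 60*a^2 - 116*a + 80) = (a - 2)*(a + 1)*(a^3 - 11*a^2 + 38*a - 40) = (a - 5)*(a - 2)*(a + 1)*(a^2 - 6*a + 8) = (a - 5)*(a - 4)*(a - 2)*(a + 1)*(a - 2)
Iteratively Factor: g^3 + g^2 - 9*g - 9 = (g + 1)*(g^2 - 9) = (g - 3)*(g + 1)*(g + 3)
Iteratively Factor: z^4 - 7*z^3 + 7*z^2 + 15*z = (z + 1)*(z^3 - 8*z^2 + 15*z) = z*(z + 1)*(z^2 - 8*z + 15) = z*(z - 5)*(z + 1)*(z - 3)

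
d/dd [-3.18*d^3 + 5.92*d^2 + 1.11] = d*(11.84 - 9.54*d)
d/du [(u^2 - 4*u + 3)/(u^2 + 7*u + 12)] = (11*u^2 + 18*u - 69)/(u^4 + 14*u^3 + 73*u^2 + 168*u + 144)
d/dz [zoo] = 0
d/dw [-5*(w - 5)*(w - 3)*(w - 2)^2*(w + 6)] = -25*w^4 + 120*w^3 + 315*w^2 - 2140*w + 2460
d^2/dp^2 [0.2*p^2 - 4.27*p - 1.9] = 0.400000000000000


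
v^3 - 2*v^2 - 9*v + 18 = (v - 3)*(v - 2)*(v + 3)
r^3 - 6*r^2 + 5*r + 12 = (r - 4)*(r - 3)*(r + 1)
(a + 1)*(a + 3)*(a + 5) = a^3 + 9*a^2 + 23*a + 15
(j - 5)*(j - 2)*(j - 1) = j^3 - 8*j^2 + 17*j - 10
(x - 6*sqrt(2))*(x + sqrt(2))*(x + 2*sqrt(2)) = x^3 - 3*sqrt(2)*x^2 - 32*x - 24*sqrt(2)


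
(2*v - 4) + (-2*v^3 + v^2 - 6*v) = -2*v^3 + v^2 - 4*v - 4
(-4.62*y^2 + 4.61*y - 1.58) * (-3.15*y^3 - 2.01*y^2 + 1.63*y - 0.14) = 14.553*y^5 - 5.2353*y^4 - 11.8197*y^3 + 11.3369*y^2 - 3.2208*y + 0.2212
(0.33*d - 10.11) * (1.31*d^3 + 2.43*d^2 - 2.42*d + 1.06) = 0.4323*d^4 - 12.4422*d^3 - 25.3659*d^2 + 24.816*d - 10.7166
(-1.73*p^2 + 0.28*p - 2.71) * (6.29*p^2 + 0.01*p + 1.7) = -10.8817*p^4 + 1.7439*p^3 - 19.9841*p^2 + 0.4489*p - 4.607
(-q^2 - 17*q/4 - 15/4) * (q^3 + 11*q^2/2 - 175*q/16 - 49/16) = -q^5 - 39*q^4/4 - 259*q^3/16 + 1851*q^2/64 + 1729*q/32 + 735/64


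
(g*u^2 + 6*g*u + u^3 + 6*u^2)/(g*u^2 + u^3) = (u + 6)/u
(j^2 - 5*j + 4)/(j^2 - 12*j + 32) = (j - 1)/(j - 8)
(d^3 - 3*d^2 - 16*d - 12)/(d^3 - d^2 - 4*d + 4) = (d^2 - 5*d - 6)/(d^2 - 3*d + 2)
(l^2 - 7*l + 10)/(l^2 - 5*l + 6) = (l - 5)/(l - 3)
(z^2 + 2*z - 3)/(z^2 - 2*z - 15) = (z - 1)/(z - 5)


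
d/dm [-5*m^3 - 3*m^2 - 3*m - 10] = -15*m^2 - 6*m - 3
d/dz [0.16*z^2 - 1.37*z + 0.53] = 0.32*z - 1.37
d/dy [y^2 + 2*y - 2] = 2*y + 2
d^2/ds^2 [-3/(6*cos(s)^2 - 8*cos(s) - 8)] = 3*(36*sin(s)^4 - 82*sin(s)^2 + 29*cos(s) - 9*cos(3*s) - 10)/(2*(cos(s) - 2)^3*(3*cos(s) + 2)^3)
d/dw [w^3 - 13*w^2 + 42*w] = 3*w^2 - 26*w + 42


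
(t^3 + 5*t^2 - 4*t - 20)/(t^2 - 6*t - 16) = (t^2 + 3*t - 10)/(t - 8)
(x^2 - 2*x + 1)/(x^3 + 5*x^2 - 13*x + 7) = 1/(x + 7)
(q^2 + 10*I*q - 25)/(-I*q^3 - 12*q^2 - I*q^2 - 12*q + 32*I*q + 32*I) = (I*q^2 - 10*q - 25*I)/(q^3 + q^2*(1 - 12*I) + q*(-32 - 12*I) - 32)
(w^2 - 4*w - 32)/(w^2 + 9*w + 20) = (w - 8)/(w + 5)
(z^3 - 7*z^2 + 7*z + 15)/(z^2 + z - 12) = (z^2 - 4*z - 5)/(z + 4)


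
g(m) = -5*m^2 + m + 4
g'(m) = 1 - 10*m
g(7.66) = -281.72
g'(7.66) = -75.60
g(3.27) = -46.19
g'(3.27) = -31.70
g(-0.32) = 3.17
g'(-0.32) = 4.20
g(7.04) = -236.77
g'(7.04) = -69.40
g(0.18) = 4.02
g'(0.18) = -0.80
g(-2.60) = -32.40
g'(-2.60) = 27.00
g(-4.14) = -85.84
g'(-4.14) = 42.40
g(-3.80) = -72.00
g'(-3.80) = 39.00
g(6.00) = -170.00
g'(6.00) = -59.00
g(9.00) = -392.00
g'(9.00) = -89.00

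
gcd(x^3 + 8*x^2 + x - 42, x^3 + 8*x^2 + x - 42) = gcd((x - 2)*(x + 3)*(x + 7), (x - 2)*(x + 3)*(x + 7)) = x^3 + 8*x^2 + x - 42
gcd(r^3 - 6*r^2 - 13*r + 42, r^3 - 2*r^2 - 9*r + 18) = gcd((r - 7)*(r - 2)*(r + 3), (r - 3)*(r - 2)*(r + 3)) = r^2 + r - 6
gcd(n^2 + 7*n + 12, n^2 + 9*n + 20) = n + 4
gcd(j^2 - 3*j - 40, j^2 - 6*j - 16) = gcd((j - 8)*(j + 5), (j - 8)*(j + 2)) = j - 8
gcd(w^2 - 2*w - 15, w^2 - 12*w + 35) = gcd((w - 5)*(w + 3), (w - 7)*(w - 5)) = w - 5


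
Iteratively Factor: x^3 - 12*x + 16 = (x - 2)*(x^2 + 2*x - 8) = (x - 2)^2*(x + 4)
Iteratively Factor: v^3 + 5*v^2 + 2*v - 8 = (v - 1)*(v^2 + 6*v + 8) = (v - 1)*(v + 4)*(v + 2)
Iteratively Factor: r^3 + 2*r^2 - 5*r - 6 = (r + 1)*(r^2 + r - 6) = (r + 1)*(r + 3)*(r - 2)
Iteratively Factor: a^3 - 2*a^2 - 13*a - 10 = (a + 2)*(a^2 - 4*a - 5) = (a - 5)*(a + 2)*(a + 1)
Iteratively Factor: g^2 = (g)*(g)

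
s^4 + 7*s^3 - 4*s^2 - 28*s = s*(s - 2)*(s + 2)*(s + 7)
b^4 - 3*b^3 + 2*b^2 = b^2*(b - 2)*(b - 1)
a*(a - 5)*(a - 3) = a^3 - 8*a^2 + 15*a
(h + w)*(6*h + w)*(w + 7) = 6*h^2*w + 42*h^2 + 7*h*w^2 + 49*h*w + w^3 + 7*w^2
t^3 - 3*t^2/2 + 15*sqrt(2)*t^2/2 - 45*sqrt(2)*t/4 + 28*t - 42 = (t - 3/2)*(t + 7*sqrt(2)/2)*(t + 4*sqrt(2))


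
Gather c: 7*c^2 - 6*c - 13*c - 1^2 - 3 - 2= 7*c^2 - 19*c - 6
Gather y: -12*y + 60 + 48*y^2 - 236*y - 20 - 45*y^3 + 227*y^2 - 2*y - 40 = -45*y^3 + 275*y^2 - 250*y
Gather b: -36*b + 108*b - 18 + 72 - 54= 72*b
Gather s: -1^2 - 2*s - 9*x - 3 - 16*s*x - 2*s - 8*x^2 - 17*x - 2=s*(-16*x - 4) - 8*x^2 - 26*x - 6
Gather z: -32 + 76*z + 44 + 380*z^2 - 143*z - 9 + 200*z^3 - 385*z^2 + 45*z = 200*z^3 - 5*z^2 - 22*z + 3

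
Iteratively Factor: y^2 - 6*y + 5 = (y - 5)*(y - 1)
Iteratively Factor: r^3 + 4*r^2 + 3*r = (r)*(r^2 + 4*r + 3) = r*(r + 3)*(r + 1)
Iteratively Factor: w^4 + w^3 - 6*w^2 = (w)*(w^3 + w^2 - 6*w) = w*(w - 2)*(w^2 + 3*w) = w*(w - 2)*(w + 3)*(w)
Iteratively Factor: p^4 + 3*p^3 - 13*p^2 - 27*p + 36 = (p - 1)*(p^3 + 4*p^2 - 9*p - 36) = (p - 1)*(p + 4)*(p^2 - 9) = (p - 3)*(p - 1)*(p + 4)*(p + 3)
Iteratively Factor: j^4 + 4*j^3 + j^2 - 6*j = (j + 3)*(j^3 + j^2 - 2*j) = (j + 2)*(j + 3)*(j^2 - j) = j*(j + 2)*(j + 3)*(j - 1)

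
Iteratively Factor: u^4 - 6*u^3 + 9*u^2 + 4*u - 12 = (u + 1)*(u^3 - 7*u^2 + 16*u - 12) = (u - 3)*(u + 1)*(u^2 - 4*u + 4) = (u - 3)*(u - 2)*(u + 1)*(u - 2)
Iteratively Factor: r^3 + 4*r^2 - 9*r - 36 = (r - 3)*(r^2 + 7*r + 12) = (r - 3)*(r + 4)*(r + 3)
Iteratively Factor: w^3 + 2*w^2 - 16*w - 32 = (w + 2)*(w^2 - 16) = (w + 2)*(w + 4)*(w - 4)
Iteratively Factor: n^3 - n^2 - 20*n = (n - 5)*(n^2 + 4*n) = (n - 5)*(n + 4)*(n)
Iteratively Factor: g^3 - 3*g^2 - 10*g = (g)*(g^2 - 3*g - 10) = g*(g + 2)*(g - 5)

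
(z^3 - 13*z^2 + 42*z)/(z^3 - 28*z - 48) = z*(z - 7)/(z^2 + 6*z + 8)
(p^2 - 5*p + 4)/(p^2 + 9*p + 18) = (p^2 - 5*p + 4)/(p^2 + 9*p + 18)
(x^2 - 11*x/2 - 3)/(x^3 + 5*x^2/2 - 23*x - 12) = (x - 6)/(x^2 + 2*x - 24)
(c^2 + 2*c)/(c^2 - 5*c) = (c + 2)/(c - 5)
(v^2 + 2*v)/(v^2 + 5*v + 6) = v/(v + 3)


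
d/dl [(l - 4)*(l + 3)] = 2*l - 1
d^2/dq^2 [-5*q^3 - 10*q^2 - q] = -30*q - 20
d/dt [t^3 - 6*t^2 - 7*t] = 3*t^2 - 12*t - 7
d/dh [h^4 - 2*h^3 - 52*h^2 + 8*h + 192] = 4*h^3 - 6*h^2 - 104*h + 8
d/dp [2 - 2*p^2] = -4*p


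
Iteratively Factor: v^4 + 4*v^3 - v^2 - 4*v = (v)*(v^3 + 4*v^2 - v - 4) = v*(v - 1)*(v^2 + 5*v + 4) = v*(v - 1)*(v + 1)*(v + 4)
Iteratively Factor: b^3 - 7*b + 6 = (b - 1)*(b^2 + b - 6) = (b - 1)*(b + 3)*(b - 2)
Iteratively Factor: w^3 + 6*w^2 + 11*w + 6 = (w + 3)*(w^2 + 3*w + 2) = (w + 2)*(w + 3)*(w + 1)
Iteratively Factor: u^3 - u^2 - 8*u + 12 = (u - 2)*(u^2 + u - 6) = (u - 2)*(u + 3)*(u - 2)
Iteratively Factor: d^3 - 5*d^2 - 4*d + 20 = (d - 5)*(d^2 - 4) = (d - 5)*(d - 2)*(d + 2)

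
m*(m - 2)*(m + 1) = m^3 - m^2 - 2*m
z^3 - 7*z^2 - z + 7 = (z - 7)*(z - 1)*(z + 1)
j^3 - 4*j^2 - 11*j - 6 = (j - 6)*(j + 1)^2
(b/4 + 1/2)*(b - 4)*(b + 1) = b^3/4 - b^2/4 - 5*b/2 - 2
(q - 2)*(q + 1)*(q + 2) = q^3 + q^2 - 4*q - 4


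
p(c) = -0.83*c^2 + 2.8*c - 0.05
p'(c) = 2.8 - 1.66*c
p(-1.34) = -5.29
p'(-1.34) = 5.02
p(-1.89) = -8.31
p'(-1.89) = 5.94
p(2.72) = 1.43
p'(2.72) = -1.72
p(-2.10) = -9.59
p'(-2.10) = 6.29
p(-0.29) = -0.93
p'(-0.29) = 3.28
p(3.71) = -1.09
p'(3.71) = -3.36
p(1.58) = 2.30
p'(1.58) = 0.18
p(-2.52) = -12.38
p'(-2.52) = 6.98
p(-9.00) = -92.48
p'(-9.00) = 17.74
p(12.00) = -85.97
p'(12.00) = -17.12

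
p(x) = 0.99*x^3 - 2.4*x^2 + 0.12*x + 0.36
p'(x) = 2.97*x^2 - 4.8*x + 0.12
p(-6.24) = -334.38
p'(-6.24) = 145.72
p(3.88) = 22.52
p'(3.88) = 26.21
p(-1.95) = -16.34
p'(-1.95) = 20.77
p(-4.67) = -153.37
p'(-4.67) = 87.31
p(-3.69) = -82.50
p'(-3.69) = 58.27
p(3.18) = 8.31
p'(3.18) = 14.89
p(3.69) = 17.87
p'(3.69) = 22.85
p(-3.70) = -83.09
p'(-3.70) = 58.54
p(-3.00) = -48.33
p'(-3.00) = 41.25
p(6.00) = 128.52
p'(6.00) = 78.24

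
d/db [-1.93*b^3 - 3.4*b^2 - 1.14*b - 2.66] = -5.79*b^2 - 6.8*b - 1.14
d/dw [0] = 0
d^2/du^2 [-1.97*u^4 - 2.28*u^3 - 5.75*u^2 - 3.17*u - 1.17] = -23.64*u^2 - 13.68*u - 11.5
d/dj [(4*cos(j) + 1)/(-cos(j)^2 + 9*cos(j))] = (-4*sin(j) + 9*sin(j)/cos(j)^2 - 2*tan(j))/(cos(j) - 9)^2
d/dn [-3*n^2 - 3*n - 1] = -6*n - 3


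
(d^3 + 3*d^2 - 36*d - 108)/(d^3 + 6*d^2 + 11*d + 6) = (d^2 - 36)/(d^2 + 3*d + 2)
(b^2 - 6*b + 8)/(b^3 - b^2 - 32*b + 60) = (b - 4)/(b^2 + b - 30)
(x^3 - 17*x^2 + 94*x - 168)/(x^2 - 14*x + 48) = (x^2 - 11*x + 28)/(x - 8)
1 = 1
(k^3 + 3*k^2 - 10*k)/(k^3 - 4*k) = (k + 5)/(k + 2)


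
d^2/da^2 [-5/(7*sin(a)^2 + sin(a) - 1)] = 5*(196*sin(a)^4 + 21*sin(a)^3 - 265*sin(a)^2 - 41*sin(a) - 16)/(7*sin(a)^2 + sin(a) - 1)^3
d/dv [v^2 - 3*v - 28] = 2*v - 3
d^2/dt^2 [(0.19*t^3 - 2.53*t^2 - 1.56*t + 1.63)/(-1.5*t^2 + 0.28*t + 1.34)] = (-4.44089209850063e-16*t^5 + 7.105427357601e-15*t^4 + 8.35160800000001*t^3 + 8.079072*t^2 + 20.874216*t + 1.106928)/(3.375*t^6 - 1.89*t^5 - 8.6922*t^4 + 3.354848*t^3 + 7.765032*t^2 - 1.508304*t - 2.406104)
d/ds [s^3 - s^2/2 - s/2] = 3*s^2 - s - 1/2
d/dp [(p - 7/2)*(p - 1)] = 2*p - 9/2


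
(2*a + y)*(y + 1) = 2*a*y + 2*a + y^2 + y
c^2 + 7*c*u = c*(c + 7*u)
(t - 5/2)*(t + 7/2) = t^2 + t - 35/4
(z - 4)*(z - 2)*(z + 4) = z^3 - 2*z^2 - 16*z + 32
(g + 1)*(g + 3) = g^2 + 4*g + 3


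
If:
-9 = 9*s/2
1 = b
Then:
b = 1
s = -2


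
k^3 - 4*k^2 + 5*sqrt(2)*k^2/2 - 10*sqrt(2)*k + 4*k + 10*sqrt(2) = (k - 2)^2*(k + 5*sqrt(2)/2)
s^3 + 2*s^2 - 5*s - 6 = (s - 2)*(s + 1)*(s + 3)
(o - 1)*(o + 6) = o^2 + 5*o - 6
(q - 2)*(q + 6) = q^2 + 4*q - 12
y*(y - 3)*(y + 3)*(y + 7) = y^4 + 7*y^3 - 9*y^2 - 63*y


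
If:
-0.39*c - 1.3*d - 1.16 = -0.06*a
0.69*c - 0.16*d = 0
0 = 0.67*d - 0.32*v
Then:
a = 11.0681375730045*v + 19.3333333333333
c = 0.110750594851828*v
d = 0.477611940298507*v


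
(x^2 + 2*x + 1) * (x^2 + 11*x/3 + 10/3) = x^4 + 17*x^3/3 + 35*x^2/3 + 31*x/3 + 10/3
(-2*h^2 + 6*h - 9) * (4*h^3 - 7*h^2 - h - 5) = -8*h^5 + 38*h^4 - 76*h^3 + 67*h^2 - 21*h + 45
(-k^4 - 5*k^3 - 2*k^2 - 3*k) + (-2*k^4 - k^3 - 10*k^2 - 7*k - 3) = -3*k^4 - 6*k^3 - 12*k^2 - 10*k - 3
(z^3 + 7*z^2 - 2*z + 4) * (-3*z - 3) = -3*z^4 - 24*z^3 - 15*z^2 - 6*z - 12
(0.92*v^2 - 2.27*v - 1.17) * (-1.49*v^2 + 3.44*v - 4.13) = -1.3708*v^4 + 6.5471*v^3 - 9.8651*v^2 + 5.3503*v + 4.8321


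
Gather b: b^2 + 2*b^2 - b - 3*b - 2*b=3*b^2 - 6*b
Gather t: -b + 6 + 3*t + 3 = -b + 3*t + 9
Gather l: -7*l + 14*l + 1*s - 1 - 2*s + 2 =7*l - s + 1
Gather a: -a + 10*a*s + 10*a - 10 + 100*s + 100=a*(10*s + 9) + 100*s + 90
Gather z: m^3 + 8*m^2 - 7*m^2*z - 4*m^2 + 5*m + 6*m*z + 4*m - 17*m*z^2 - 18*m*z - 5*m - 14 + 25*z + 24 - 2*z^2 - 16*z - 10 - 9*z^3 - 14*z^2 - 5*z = m^3 + 4*m^2 + 4*m - 9*z^3 + z^2*(-17*m - 16) + z*(-7*m^2 - 12*m + 4)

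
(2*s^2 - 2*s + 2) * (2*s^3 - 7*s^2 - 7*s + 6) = 4*s^5 - 18*s^4 + 4*s^3 + 12*s^2 - 26*s + 12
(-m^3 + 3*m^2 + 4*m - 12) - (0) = -m^3 + 3*m^2 + 4*m - 12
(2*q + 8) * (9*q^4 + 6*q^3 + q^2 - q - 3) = 18*q^5 + 84*q^4 + 50*q^3 + 6*q^2 - 14*q - 24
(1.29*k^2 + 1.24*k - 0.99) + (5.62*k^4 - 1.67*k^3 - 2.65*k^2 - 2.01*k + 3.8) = 5.62*k^4 - 1.67*k^3 - 1.36*k^2 - 0.77*k + 2.81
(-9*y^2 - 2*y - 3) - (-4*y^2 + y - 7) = -5*y^2 - 3*y + 4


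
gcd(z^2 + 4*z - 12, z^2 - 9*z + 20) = 1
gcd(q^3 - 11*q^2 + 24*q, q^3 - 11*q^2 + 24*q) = q^3 - 11*q^2 + 24*q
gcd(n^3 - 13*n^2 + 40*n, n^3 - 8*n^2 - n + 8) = n - 8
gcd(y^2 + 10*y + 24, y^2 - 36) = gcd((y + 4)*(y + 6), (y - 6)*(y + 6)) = y + 6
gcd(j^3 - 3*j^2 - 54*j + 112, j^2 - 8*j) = j - 8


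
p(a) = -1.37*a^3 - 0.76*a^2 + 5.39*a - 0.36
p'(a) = -4.11*a^2 - 1.52*a + 5.39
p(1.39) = 1.98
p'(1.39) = -4.66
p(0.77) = 2.71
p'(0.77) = 1.78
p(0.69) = 2.55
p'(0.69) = 2.38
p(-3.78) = 42.40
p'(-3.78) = -47.59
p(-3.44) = 27.87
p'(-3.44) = -38.02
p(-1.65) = -5.17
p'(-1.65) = -3.29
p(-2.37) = 0.83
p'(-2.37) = -14.09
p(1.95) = -2.90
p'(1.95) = -13.20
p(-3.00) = 13.62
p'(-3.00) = -27.04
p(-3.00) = 13.62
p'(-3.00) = -27.04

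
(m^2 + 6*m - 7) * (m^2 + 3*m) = m^4 + 9*m^3 + 11*m^2 - 21*m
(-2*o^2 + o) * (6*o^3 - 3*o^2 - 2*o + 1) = -12*o^5 + 12*o^4 + o^3 - 4*o^2 + o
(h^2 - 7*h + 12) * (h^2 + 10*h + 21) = h^4 + 3*h^3 - 37*h^2 - 27*h + 252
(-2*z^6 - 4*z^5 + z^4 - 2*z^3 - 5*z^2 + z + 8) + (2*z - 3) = -2*z^6 - 4*z^5 + z^4 - 2*z^3 - 5*z^2 + 3*z + 5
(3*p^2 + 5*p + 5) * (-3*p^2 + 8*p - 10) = -9*p^4 + 9*p^3 - 5*p^2 - 10*p - 50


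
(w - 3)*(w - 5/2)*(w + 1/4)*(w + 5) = w^4 - w^3/4 - 161*w^2/8 + 65*w/2 + 75/8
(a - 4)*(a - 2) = a^2 - 6*a + 8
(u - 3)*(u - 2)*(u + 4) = u^3 - u^2 - 14*u + 24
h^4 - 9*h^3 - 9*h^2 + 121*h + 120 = (h - 8)*(h - 5)*(h + 1)*(h + 3)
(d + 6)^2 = d^2 + 12*d + 36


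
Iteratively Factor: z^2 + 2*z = (z + 2)*(z)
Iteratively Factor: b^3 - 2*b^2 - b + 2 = (b + 1)*(b^2 - 3*b + 2) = (b - 2)*(b + 1)*(b - 1)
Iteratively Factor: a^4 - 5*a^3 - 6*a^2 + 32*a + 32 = (a - 4)*(a^3 - a^2 - 10*a - 8) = (a - 4)^2*(a^2 + 3*a + 2) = (a - 4)^2*(a + 1)*(a + 2)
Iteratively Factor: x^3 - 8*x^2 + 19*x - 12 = (x - 3)*(x^2 - 5*x + 4) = (x - 3)*(x - 1)*(x - 4)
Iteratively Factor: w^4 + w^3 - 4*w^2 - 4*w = (w - 2)*(w^3 + 3*w^2 + 2*w) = (w - 2)*(w + 2)*(w^2 + w) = w*(w - 2)*(w + 2)*(w + 1)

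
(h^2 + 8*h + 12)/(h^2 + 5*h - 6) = (h + 2)/(h - 1)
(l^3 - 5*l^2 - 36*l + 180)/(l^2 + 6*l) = l - 11 + 30/l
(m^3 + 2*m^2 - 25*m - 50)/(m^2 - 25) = m + 2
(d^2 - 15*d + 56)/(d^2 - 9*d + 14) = (d - 8)/(d - 2)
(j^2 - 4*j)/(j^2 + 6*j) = (j - 4)/(j + 6)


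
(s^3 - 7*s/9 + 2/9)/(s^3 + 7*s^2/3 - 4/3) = (s - 1/3)/(s + 2)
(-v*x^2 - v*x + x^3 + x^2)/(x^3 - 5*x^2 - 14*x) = (v*x + v - x^2 - x)/(-x^2 + 5*x + 14)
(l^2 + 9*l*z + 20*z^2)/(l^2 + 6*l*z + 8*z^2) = (l + 5*z)/(l + 2*z)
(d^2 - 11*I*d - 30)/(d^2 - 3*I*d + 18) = (d - 5*I)/(d + 3*I)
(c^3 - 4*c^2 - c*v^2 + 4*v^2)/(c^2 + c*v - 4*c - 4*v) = c - v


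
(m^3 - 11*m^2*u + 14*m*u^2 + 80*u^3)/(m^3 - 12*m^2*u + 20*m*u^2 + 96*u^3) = (-m + 5*u)/(-m + 6*u)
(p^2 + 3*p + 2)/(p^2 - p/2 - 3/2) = 2*(p + 2)/(2*p - 3)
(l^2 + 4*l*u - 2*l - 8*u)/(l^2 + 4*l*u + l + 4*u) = (l - 2)/(l + 1)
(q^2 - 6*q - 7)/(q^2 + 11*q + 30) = (q^2 - 6*q - 7)/(q^2 + 11*q + 30)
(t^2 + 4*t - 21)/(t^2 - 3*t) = (t + 7)/t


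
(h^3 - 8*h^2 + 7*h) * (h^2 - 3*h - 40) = h^5 - 11*h^4 - 9*h^3 + 299*h^2 - 280*h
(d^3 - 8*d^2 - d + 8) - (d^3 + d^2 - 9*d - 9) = -9*d^2 + 8*d + 17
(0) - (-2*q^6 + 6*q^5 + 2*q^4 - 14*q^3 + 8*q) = 2*q^6 - 6*q^5 - 2*q^4 + 14*q^3 - 8*q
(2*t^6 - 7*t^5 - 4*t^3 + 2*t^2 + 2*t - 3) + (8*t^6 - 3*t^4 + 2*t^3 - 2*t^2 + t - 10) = 10*t^6 - 7*t^5 - 3*t^4 - 2*t^3 + 3*t - 13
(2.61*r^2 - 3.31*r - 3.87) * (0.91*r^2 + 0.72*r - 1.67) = 2.3751*r^4 - 1.1329*r^3 - 10.2636*r^2 + 2.7413*r + 6.4629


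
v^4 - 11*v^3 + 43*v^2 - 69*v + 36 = (v - 4)*(v - 3)^2*(v - 1)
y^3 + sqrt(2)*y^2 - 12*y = y*(y - 2*sqrt(2))*(y + 3*sqrt(2))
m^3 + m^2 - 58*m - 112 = (m - 8)*(m + 2)*(m + 7)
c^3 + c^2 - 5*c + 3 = (c - 1)^2*(c + 3)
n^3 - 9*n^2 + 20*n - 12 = (n - 6)*(n - 2)*(n - 1)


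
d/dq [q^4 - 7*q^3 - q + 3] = 4*q^3 - 21*q^2 - 1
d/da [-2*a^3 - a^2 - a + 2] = -6*a^2 - 2*a - 1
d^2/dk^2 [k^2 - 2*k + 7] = 2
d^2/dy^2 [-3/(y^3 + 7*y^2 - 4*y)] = 6*(y*(3*y + 7)*(y^2 + 7*y - 4) - (3*y^2 + 14*y - 4)^2)/(y^3*(y^2 + 7*y - 4)^3)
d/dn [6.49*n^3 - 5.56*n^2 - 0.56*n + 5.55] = 19.47*n^2 - 11.12*n - 0.56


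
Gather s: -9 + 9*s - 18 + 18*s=27*s - 27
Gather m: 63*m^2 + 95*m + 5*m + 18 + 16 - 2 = 63*m^2 + 100*m + 32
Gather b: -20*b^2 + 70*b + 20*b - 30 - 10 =-20*b^2 + 90*b - 40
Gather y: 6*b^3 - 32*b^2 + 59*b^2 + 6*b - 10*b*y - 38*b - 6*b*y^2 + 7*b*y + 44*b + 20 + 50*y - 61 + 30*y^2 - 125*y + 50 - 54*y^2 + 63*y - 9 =6*b^3 + 27*b^2 + 12*b + y^2*(-6*b - 24) + y*(-3*b - 12)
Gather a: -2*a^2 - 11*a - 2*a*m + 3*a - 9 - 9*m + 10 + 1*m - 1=-2*a^2 + a*(-2*m - 8) - 8*m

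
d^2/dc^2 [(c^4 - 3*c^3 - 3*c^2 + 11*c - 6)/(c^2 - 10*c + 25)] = 2*(c^4 - 20*c^3 + 150*c^2 - 244*c + 17)/(c^4 - 20*c^3 + 150*c^2 - 500*c + 625)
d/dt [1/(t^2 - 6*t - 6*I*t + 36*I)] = 2*(-t + 3 + 3*I)/(t^2 - 6*t - 6*I*t + 36*I)^2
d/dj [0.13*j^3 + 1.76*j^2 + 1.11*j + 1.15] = 0.39*j^2 + 3.52*j + 1.11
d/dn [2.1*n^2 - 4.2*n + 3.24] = 4.2*n - 4.2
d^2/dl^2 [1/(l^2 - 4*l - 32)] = 2*(l^2 - 4*l - 4*(l - 2)^2 - 32)/(-l^2 + 4*l + 32)^3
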